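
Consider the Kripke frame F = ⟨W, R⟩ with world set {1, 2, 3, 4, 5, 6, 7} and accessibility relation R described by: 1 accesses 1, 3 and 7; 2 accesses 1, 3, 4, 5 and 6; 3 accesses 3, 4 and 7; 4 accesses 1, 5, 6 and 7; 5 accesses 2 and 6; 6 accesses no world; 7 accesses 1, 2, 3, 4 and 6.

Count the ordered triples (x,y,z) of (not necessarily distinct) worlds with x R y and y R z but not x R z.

Enumerating: (1,3,4), (1,7,2), (1,7,4), (1,7,6), (2,1,7), (2,3,7), (2,4,7), (2,5,2), (3,4,1), (3,4,5), (3,4,6), (3,7,1), … and 16 more.
Total: 28.

28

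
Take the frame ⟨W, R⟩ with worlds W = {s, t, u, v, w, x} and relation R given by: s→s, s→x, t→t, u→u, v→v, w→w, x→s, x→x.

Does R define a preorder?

Reflexive: yes — every world is R-related to itself.
Transitive: yes — every two-step R-path is closed by a direct edge.
So R is a preorder.

Yes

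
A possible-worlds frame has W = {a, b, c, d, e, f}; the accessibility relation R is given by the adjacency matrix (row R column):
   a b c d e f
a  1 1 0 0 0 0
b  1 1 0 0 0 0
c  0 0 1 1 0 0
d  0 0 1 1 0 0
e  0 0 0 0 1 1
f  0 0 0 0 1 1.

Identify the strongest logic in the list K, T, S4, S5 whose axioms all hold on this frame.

S5

Reflexive (axiom T): yes — every world is R-related to itself.
Transitive (axiom 4): yes — every two-step R-path is closed by a direct edge.
Euclidean (axiom 5): yes — any two successors of a common world are R-related.
So F validates K, T, S4, S5. The strongest is S5.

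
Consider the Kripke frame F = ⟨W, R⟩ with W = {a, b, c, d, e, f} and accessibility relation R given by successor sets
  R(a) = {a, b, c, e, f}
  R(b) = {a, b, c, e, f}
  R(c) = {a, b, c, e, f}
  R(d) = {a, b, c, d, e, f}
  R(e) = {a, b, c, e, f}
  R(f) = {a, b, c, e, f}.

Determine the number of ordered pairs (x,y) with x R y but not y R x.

Enumerating: (d,a), (d,b), (d,c), (d,e), (d,f).

5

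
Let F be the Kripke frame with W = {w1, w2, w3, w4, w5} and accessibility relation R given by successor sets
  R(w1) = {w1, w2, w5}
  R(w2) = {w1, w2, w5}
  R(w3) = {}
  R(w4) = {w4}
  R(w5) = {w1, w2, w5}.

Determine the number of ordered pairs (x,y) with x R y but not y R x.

0

R is symmetric; there are no such tuples.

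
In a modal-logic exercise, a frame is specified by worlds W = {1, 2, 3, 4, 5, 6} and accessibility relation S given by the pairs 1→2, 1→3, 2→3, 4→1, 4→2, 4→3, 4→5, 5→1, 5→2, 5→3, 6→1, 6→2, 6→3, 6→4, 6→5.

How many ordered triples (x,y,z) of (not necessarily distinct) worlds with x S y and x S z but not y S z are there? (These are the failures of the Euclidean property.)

Enumerating: (1,2,2), (1,3,2), (1,3,3), (2,3,3), (4,1,1), (4,1,5), (4,2,1), (4,2,2), (4,2,5), (4,3,1), (4,3,2), (4,3,3), … and 23 more.
Total: 35.

35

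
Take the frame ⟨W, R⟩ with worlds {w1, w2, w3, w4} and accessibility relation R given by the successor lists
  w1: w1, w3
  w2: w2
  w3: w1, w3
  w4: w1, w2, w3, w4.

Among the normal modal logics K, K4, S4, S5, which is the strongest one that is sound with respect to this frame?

Transitive (axiom 4): yes — every two-step R-path is closed by a direct edge.
Reflexive (axiom T): yes — every world is R-related to itself.
Euclidean (axiom 5): no — w4 R w1 and w4 R w2, but not w1 R w2.
So F validates K, K4, S4; S5 would additionally require R to be Euclidean. The strongest is S4.

S4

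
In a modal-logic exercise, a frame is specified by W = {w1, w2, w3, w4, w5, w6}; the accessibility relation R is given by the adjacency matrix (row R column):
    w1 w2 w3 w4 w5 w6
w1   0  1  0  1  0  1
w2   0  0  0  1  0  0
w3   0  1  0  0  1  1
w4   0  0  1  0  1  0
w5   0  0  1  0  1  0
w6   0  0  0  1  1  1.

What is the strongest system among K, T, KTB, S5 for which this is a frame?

Reflexive (axiom T): no — w1 is not related to itself.
Symmetric (axiom B): no — w1 R w2 but not w2 R w1.
Euclidean (axiom 5): no — w1 R w2 and w1 R w6, but not w2 R w6.
So F validates K; T would additionally require R to be reflexive. The strongest is K.

K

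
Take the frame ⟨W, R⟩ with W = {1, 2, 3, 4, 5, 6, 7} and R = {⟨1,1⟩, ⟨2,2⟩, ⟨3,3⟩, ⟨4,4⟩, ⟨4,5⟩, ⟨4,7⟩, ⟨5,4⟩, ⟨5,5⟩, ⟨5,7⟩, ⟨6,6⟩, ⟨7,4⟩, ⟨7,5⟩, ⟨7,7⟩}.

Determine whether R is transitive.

Transitive: yes — every two-step R-path is closed by a direct edge.

Yes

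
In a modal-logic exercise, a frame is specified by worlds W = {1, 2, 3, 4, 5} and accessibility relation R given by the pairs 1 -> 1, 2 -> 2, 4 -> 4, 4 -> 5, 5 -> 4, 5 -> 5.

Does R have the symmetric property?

Symmetric: yes — every pair in R has its reverse in R.

Yes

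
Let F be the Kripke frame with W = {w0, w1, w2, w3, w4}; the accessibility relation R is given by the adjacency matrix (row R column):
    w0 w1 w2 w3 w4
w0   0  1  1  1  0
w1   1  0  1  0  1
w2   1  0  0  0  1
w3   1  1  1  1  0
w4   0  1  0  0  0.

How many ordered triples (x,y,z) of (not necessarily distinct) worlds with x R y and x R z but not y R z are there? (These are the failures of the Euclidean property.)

22

Enumerating: (w0,w1,w1), (w0,w1,w3), (w0,w2,w1), (w0,w2,w2), (w0,w2,w3), (w1,w0,w0), (w1,w0,w4), (w1,w2,w2), (w1,w4,w0), (w1,w4,w2), (w1,w4,w4), (w2,w0,w0), … and 10 more.
Total: 22.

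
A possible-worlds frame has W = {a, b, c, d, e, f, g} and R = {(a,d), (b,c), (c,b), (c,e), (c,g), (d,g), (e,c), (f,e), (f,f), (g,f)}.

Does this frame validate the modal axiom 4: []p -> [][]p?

No

The schema 4 characterises exactly the transitive frames.
Transitive: no — a R d and d R g, but not a R g.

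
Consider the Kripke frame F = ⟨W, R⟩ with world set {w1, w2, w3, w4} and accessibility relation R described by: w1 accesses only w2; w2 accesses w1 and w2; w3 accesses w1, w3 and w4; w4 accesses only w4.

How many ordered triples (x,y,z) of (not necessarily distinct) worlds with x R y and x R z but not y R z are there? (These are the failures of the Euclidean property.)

6

Enumerating: (w2,w1,w1), (w3,w1,w1), (w3,w1,w3), (w3,w1,w4), (w3,w4,w1), (w3,w4,w3).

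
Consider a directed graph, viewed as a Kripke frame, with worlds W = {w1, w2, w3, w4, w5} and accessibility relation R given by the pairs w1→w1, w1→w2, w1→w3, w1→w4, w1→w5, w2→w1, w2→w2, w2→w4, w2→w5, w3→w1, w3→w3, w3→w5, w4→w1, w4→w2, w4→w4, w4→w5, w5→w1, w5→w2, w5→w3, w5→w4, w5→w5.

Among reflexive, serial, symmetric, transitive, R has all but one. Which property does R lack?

Reflexive: yes — every world is R-related to itself.
Serial: yes — every world has a successor (e.g. w1 R w1).
Symmetric: yes — every pair in R has its reverse in R.
Transitive: no — w2 R w1 and w1 R w3, but not w2 R w3.
Only transitive fails.

transitive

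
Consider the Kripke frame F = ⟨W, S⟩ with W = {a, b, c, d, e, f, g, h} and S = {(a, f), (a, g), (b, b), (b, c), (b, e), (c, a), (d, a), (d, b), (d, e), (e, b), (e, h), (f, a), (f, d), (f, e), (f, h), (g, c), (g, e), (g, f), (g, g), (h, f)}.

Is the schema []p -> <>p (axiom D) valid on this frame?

Yes

By correspondence theory, D is valid on a frame iff S is serial.
Serial: yes — every world has a successor (e.g. a S f).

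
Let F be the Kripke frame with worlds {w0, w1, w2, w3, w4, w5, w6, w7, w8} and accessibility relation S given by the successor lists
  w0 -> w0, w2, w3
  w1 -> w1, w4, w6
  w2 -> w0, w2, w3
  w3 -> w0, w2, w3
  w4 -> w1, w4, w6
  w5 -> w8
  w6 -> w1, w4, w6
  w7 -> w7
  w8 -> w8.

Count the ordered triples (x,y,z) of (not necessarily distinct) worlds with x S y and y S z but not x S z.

S is transitive; there are no such tuples.

0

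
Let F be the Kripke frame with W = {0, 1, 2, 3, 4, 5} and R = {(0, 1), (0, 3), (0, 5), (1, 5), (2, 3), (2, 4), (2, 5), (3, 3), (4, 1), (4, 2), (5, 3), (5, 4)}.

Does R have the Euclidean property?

Euclidean: no — 0 R 1 and 0 R 3, but not 1 R 3.

No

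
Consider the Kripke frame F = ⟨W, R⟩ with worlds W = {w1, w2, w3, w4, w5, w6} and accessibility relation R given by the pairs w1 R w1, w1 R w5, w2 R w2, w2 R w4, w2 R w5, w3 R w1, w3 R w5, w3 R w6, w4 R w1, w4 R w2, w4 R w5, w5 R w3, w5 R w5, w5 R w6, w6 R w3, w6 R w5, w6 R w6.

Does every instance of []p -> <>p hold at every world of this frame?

By correspondence theory, D is valid on a frame iff R is serial.
Serial: yes — every world has a successor (e.g. w1 R w1).

Yes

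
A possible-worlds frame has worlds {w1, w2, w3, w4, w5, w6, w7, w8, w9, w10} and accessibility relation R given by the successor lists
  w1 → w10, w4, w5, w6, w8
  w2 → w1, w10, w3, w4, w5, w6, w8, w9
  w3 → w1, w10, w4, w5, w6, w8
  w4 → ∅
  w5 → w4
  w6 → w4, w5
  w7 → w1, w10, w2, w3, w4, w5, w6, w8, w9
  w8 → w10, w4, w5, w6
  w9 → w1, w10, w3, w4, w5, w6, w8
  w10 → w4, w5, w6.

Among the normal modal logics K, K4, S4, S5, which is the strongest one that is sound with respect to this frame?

K4

Transitive (axiom 4): yes — every two-step R-path is closed by a direct edge.
Reflexive (axiom T): no — w1 is not related to itself.
Euclidean (axiom 5): no — w1 R w10 and w1 R w8, but not w10 R w8.
So F validates K, K4; S4 would additionally require R to be reflexive. The strongest is K4.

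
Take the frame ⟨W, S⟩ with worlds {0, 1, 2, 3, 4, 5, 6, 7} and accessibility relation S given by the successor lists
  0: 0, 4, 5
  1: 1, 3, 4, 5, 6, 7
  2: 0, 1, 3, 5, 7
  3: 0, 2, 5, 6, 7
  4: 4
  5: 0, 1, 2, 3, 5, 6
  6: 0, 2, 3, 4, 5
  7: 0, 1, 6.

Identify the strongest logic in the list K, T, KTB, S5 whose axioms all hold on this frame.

Reflexive (axiom T): no — 2 is not related to itself.
Symmetric (axiom B): no — 0 S 4 but not 4 S 0.
Euclidean (axiom 5): no — 0 S 4 and 0 S 5, but not 4 S 5.
So F validates K; T would additionally require S to be reflexive. The strongest is K.

K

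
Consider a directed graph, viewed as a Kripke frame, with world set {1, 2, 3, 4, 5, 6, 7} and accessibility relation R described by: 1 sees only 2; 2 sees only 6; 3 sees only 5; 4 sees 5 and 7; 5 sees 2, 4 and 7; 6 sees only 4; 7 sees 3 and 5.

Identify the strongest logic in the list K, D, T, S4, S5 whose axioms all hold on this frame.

Serial (axiom D): yes — every world has a successor (e.g. 1 R 2).
Reflexive (axiom T): no — 1 is not related to itself.
Transitive (axiom 4): no — 1 R 2 and 2 R 6, but not 1 R 6.
Euclidean (axiom 5): no — 5 R 2 and 5 R 4, but not 2 R 4.
So F validates K, D; T would additionally require R to be reflexive. The strongest is D.

D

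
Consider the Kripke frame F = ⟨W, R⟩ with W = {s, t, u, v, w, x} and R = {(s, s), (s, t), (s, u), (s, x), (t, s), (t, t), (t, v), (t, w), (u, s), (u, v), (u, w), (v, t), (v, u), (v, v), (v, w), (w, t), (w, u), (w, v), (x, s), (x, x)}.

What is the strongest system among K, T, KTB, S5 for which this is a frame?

K

Reflexive (axiom T): no — u is not related to itself.
Symmetric (axiom B): yes — every pair in R has its reverse in R.
Euclidean (axiom 5): no — s R t and s R u, but not t R u.
So F validates K; T would additionally require R to be reflexive. The strongest is K.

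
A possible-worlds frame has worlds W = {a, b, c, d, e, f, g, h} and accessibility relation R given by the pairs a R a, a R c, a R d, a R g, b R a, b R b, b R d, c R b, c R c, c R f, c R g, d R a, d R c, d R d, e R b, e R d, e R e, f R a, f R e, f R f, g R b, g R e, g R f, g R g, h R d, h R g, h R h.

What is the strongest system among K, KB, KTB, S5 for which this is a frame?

Symmetric (axiom B): no — a R c but not c R a.
Reflexive (axiom T): yes — every world is R-related to itself.
Euclidean (axiom 5): no — a R c and a R d, but not c R d.
So F validates K; KB would additionally require R to be symmetric. The strongest is K.

K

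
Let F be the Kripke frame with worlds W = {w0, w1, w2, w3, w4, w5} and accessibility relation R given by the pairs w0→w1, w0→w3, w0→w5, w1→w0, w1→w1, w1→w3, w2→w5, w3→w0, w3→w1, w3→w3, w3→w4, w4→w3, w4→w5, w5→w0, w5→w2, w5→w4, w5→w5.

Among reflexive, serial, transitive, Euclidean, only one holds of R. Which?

Reflexive: no — w0 is not related to itself.
Serial: yes — every world has a successor (e.g. w0 R w1).
Transitive: no — w0 R w3 and w3 R w4, but not w0 R w4.
Euclidean: no — w0 R w1 and w0 R w5, but not w1 R w5.
Only serial holds.

serial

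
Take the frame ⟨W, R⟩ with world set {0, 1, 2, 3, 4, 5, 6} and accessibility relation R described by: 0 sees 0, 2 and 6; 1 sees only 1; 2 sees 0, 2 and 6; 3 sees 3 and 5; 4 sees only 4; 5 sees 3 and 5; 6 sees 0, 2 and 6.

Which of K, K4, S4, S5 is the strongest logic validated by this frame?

Transitive (axiom 4): yes — every two-step R-path is closed by a direct edge.
Reflexive (axiom T): yes — every world is R-related to itself.
Euclidean (axiom 5): yes — any two successors of a common world are R-related.
So F validates K, K4, S4, S5. The strongest is S5.

S5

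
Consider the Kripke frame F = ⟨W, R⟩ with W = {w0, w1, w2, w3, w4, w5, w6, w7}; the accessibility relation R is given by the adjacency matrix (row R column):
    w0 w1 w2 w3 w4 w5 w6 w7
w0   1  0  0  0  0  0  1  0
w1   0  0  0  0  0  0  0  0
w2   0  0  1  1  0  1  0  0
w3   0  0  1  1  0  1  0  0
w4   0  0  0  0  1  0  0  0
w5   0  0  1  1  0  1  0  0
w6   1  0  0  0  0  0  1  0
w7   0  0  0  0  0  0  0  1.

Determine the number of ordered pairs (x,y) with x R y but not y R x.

R is symmetric; there are no such tuples.

0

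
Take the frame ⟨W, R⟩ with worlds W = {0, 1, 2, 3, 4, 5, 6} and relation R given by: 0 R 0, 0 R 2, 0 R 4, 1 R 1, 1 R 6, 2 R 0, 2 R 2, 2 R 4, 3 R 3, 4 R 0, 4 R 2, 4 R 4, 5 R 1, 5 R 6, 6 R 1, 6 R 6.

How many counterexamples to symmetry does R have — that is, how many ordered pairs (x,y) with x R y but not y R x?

2

Enumerating: (5,1), (5,6).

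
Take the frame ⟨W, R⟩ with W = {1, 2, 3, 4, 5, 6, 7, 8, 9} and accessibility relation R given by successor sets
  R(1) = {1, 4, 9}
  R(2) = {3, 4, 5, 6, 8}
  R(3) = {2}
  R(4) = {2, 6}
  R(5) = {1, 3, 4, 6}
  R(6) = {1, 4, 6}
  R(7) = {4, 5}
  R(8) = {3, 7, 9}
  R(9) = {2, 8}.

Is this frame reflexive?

Reflexive: no — 2 is not related to itself.

No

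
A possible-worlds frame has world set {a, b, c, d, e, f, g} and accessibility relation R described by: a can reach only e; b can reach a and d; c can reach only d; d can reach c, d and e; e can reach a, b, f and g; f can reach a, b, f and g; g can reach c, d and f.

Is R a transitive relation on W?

No

Transitive: no — a R e and e R b, but not a R b.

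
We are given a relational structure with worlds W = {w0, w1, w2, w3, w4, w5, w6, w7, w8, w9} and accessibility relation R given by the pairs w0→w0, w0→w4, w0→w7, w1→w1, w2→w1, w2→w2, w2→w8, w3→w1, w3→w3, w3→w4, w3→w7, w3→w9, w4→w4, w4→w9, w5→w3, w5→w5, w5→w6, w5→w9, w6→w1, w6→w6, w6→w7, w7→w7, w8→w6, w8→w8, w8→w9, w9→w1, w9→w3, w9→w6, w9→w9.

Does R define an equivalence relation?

No

Reflexive: yes — every world is R-related to itself.
Symmetric: no — w0 R w4 but not w4 R w0.
Transitive: no — w0 R w4 and w4 R w9, but not w0 R w9.
So R is not an equivalence relation.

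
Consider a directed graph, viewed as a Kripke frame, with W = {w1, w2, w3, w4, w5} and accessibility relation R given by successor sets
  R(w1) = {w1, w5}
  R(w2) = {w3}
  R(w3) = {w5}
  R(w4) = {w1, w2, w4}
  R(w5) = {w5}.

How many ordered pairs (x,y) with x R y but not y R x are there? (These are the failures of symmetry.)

Enumerating: (w1,w5), (w2,w3), (w3,w5), (w4,w1), (w4,w2).

5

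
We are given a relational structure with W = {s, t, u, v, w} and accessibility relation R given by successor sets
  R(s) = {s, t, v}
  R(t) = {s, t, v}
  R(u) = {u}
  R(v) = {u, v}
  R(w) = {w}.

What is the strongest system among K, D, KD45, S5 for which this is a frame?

Serial (axiom D): yes — every world has a successor (e.g. s R s).
Euclidean (axiom 5): no — s R v and s R t, but not v R t.
Transitive (axiom 4): no — s R v and v R u, but not s R u.
Reflexive (axiom T): yes — every world is R-related to itself.
So F validates K, D; KD45 would additionally require R to be Euclidean and transitive. The strongest is D.

D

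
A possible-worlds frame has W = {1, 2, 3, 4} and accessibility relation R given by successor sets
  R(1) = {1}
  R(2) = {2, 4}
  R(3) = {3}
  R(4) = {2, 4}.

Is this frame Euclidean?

Euclidean: yes — any two successors of a common world are R-related.

Yes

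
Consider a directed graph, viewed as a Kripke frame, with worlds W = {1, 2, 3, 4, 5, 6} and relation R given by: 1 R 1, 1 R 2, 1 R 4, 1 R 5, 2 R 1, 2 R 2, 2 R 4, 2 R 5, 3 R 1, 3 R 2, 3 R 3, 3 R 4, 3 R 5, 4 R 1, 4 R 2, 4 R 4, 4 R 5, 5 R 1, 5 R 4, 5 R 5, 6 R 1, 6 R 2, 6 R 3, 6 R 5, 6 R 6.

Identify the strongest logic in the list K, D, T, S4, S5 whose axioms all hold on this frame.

T

Serial (axiom D): yes — every world has a successor (e.g. 1 R 1).
Reflexive (axiom T): yes — every world is R-related to itself.
Transitive (axiom 4): no — 5 R 1 and 1 R 2, but not 5 R 2.
Euclidean (axiom 5): no — 1 R 5 and 1 R 2, but not 5 R 2.
So F validates K, D, T; S4 would additionally require R to be transitive. The strongest is T.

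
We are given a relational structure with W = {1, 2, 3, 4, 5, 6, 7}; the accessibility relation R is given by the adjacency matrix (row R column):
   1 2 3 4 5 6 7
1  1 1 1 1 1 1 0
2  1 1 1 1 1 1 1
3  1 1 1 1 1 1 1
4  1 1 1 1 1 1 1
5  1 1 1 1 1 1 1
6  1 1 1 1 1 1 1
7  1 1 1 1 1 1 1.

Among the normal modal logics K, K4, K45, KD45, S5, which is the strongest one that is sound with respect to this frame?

Transitive (axiom 4): no — 1 R 2 and 2 R 7, but not 1 R 7.
Euclidean (axiom 5): no — 2 R 1 and 2 R 7, but not 1 R 7.
Serial (axiom D): yes — every world has a successor (e.g. 1 R 1).
Reflexive (axiom T): yes — every world is R-related to itself.
So F validates K; K4 would additionally require R to be transitive. The strongest is K.

K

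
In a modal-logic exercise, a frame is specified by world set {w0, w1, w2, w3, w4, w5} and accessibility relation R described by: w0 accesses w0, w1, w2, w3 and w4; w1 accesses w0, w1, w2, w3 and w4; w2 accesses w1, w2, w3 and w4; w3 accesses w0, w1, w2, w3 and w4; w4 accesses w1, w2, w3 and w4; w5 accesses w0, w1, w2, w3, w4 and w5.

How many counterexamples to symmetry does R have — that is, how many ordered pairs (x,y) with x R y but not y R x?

Enumerating: (w0,w2), (w0,w4), (w5,w0), (w5,w1), (w5,w2), (w5,w3), (w5,w4).

7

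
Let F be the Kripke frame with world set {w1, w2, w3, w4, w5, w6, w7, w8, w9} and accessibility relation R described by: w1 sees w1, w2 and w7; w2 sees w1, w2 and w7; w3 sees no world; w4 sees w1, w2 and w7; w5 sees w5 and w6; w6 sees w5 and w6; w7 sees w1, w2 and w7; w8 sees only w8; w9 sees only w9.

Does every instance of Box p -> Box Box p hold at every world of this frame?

Axiom 4 corresponds to the accessibility relation being transitive.
Transitive: yes — every two-step R-path is closed by a direct edge.

Yes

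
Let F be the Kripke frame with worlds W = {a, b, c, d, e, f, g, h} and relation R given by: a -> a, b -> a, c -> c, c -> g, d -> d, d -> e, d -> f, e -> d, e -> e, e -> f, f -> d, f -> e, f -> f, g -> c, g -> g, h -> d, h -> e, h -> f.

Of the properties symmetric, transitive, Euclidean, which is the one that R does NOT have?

Symmetric: no — b R a but not a R b.
Transitive: yes — every two-step R-path is closed by a direct edge.
Euclidean: yes — any two successors of a common world are R-related.
Only symmetric fails.

symmetric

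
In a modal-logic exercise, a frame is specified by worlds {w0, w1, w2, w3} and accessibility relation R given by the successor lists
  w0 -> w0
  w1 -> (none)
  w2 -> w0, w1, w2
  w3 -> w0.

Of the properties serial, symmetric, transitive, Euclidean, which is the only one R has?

Serial: no — w1 has no R-successor.
Symmetric: no — w2 R w0 but not w0 R w2.
Transitive: yes — every two-step R-path is closed by a direct edge.
Euclidean: no — w2 R w0 and w2 R w1, but not w0 R w1.
Only transitive holds.

transitive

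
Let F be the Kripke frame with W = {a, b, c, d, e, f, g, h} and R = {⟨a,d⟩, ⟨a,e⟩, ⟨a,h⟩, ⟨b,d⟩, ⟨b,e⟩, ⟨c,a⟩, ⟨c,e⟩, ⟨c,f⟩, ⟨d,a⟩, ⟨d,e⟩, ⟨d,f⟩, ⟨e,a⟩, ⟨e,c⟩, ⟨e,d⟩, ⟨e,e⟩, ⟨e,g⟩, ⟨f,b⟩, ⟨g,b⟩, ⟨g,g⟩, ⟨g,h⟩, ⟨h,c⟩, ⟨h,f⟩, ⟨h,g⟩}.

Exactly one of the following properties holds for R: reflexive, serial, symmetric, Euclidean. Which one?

serial

Reflexive: no — a is not related to itself.
Serial: yes — every world has a successor (e.g. a R d).
Symmetric: no — a R h but not h R a.
Euclidean: no — a R d and a R h, but not d R h.
Only serial holds.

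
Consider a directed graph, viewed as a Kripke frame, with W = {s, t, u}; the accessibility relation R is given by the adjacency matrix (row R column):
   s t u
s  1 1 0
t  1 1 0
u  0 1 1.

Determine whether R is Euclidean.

Euclidean: no — u R t and u R u, but not t R u.

No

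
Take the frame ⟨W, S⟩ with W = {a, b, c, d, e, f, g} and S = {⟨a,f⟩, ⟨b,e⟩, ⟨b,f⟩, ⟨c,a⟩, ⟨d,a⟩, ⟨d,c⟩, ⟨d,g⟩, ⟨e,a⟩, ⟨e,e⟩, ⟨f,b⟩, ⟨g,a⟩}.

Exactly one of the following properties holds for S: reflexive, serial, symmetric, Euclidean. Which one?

serial

Reflexive: no — a is not related to itself.
Serial: yes — every world has a successor (e.g. a S f).
Symmetric: no — a S f but not f S a.
Euclidean: no — b S e and b S f, but not e S f.
Only serial holds.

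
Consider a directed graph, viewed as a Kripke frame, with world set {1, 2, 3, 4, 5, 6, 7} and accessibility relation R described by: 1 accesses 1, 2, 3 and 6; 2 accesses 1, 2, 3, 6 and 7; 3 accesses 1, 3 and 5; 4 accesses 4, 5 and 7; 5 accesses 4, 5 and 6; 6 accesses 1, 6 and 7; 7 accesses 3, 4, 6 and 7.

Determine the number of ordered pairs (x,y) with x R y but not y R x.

Enumerating: (2,3), (2,6), (2,7), (3,5), (5,6), (7,3).

6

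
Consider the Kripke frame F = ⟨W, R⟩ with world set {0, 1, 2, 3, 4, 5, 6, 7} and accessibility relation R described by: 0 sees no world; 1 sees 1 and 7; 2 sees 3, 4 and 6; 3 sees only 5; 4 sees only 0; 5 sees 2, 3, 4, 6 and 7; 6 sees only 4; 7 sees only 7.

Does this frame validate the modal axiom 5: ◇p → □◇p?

No

By correspondence theory, 5 is valid on a frame iff R is Euclidean.
Euclidean: no — 2 R 3 and 2 R 4, but not 3 R 4.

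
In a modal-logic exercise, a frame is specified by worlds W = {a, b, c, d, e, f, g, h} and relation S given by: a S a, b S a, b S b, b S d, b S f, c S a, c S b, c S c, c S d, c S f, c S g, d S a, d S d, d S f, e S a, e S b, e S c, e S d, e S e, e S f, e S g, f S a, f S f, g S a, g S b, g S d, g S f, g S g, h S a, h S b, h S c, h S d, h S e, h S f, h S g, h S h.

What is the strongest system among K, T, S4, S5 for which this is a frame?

S4

Reflexive (axiom T): yes — every world is S-related to itself.
Transitive (axiom 4): yes — every two-step S-path is closed by a direct edge.
Euclidean (axiom 5): no — b S a and b S d, but not a S d.
So F validates K, T, S4; S5 would additionally require S to be Euclidean. The strongest is S4.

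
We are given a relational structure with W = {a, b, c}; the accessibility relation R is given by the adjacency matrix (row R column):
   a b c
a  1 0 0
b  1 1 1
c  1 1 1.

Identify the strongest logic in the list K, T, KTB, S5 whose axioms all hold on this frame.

Reflexive (axiom T): yes — every world is R-related to itself.
Symmetric (axiom B): no — b R a but not a R b.
Euclidean (axiom 5): no — b R a and b R c, but not a R c.
So F validates K, T; KTB would additionally require R to be symmetric. The strongest is T.

T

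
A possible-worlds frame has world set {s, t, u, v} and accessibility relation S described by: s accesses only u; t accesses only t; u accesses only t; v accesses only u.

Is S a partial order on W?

Reflexive: no — s is not related to itself.
Transitive: no — s S u and u S t, but not s S t.
Antisymmetric: yes — no distinct pair is related both ways.
So S is not a partial order.

No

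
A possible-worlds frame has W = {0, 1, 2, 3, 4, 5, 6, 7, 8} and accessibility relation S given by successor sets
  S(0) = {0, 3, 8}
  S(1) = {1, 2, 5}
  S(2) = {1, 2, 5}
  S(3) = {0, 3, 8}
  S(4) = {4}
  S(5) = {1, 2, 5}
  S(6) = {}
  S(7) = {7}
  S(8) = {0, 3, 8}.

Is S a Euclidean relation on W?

Euclidean: yes — any two successors of a common world are S-related.

Yes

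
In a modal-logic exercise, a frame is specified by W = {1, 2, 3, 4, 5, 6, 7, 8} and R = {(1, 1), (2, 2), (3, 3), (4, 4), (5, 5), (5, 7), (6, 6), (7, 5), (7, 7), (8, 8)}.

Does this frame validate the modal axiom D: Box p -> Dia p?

Yes

The schema D characterises exactly the serial frames.
Serial: yes — every world has a successor (e.g. 1 R 1).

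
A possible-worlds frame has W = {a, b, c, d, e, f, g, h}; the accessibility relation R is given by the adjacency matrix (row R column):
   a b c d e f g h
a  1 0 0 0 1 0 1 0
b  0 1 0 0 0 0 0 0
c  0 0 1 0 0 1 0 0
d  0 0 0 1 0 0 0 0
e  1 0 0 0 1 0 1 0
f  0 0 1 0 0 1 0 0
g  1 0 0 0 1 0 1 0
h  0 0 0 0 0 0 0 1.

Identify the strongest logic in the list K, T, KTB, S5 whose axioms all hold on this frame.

S5

Reflexive (axiom T): yes — every world is R-related to itself.
Symmetric (axiom B): yes — every pair in R has its reverse in R.
Euclidean (axiom 5): yes — any two successors of a common world are R-related.
So F validates K, T, KTB, S5. The strongest is S5.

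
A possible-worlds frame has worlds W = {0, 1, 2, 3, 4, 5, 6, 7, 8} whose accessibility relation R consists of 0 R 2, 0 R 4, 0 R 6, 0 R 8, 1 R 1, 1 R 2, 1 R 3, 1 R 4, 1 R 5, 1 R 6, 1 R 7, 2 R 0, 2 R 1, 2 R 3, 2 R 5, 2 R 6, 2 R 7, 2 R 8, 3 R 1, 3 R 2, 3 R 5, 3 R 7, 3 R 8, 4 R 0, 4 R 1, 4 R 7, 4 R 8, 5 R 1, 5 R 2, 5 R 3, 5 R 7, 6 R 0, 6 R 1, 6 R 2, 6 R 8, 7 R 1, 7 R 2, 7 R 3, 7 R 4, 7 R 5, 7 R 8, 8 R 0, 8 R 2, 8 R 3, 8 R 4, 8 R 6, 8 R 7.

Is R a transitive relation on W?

Transitive: no — 0 R 2 and 2 R 1, but not 0 R 1.

No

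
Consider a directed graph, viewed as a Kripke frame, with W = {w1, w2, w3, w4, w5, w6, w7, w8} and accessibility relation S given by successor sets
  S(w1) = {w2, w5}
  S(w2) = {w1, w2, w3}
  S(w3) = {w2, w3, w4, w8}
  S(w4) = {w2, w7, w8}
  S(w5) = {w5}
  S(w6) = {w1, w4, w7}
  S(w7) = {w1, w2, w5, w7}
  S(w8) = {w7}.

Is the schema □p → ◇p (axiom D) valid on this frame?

Axiom D corresponds to the accessibility relation being serial.
Serial: yes — every world has a successor (e.g. w1 S w2).

Yes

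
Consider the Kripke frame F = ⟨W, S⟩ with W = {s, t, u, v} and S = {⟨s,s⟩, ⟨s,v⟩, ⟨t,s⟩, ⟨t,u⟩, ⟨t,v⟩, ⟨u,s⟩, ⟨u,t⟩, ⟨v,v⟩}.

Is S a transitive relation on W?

No

Transitive: no — u S s and s S v, but not u S v.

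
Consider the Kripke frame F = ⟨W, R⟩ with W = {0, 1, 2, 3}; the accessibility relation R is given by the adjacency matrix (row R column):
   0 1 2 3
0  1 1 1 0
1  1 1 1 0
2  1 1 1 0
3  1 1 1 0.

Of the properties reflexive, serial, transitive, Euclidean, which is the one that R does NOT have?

reflexive

Reflexive: no — 3 is not related to itself.
Serial: yes — every world has a successor (e.g. 0 R 0).
Transitive: yes — every two-step R-path is closed by a direct edge.
Euclidean: yes — any two successors of a common world are R-related.
Only reflexive fails.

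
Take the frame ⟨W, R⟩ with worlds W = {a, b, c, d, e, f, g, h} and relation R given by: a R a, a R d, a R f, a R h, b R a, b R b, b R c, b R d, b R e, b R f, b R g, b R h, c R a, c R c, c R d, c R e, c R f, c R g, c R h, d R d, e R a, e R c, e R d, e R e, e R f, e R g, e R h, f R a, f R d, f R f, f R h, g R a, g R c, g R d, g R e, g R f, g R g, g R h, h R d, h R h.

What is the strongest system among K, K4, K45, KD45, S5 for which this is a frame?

Transitive (axiom 4): yes — every two-step R-path is closed by a direct edge.
Euclidean (axiom 5): no — a R d and a R f, but not d R f.
Serial (axiom D): yes — every world has a successor (e.g. a R a).
Reflexive (axiom T): yes — every world is R-related to itself.
So F validates K, K4; K45 would additionally require R to be Euclidean. The strongest is K4.

K4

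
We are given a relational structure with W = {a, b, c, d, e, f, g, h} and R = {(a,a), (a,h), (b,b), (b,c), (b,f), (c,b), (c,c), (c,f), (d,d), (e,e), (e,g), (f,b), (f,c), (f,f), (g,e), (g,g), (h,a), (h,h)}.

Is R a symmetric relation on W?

Yes

Symmetric: yes — every pair in R has its reverse in R.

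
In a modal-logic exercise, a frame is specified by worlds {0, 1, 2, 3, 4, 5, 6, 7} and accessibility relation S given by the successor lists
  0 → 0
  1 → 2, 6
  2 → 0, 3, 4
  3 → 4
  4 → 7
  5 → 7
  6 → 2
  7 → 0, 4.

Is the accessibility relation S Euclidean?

Euclidean: no — 1 S 2 and 1 S 6, but not 2 S 6.

No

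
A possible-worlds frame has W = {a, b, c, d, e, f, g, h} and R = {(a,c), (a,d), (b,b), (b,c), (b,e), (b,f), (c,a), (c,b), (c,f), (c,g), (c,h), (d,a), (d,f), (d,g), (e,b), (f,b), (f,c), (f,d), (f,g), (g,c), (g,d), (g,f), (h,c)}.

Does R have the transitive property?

No

Transitive: no — a R c and c R b, but not a R b.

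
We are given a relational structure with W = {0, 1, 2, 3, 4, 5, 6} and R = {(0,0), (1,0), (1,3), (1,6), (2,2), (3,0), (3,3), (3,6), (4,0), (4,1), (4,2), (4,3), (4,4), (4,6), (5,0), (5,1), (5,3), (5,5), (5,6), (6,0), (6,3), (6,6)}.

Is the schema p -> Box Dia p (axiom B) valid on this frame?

By correspondence theory, B is valid on a frame iff R is symmetric.
Symmetric: no — 1 R 0 but not 0 R 1.

No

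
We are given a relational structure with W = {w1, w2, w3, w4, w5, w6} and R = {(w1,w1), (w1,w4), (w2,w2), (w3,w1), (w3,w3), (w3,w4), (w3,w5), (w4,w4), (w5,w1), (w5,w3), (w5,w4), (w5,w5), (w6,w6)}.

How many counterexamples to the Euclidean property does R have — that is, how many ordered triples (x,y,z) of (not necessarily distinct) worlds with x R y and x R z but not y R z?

Enumerating: (w1,w4,w1), (w3,w1,w3), (w3,w1,w5), (w3,w4,w1), (w3,w4,w3), (w3,w4,w5), (w5,w1,w3), (w5,w1,w5), (w5,w4,w1), (w5,w4,w3), (w5,w4,w5).

11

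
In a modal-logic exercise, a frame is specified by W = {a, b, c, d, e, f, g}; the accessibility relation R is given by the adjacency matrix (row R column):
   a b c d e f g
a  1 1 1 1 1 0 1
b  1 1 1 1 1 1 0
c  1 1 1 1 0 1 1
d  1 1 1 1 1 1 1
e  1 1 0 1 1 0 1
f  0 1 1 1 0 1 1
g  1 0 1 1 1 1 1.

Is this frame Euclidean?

Euclidean: no — a R b and a R g, but not b R g.

No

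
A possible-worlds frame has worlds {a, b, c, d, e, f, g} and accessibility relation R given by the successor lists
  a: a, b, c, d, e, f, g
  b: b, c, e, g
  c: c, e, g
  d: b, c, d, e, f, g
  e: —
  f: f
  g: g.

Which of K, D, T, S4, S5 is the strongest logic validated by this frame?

K

Serial (axiom D): no — e has no R-successor.
Reflexive (axiom T): no — e is not related to itself.
Transitive (axiom 4): yes — every two-step R-path is closed by a direct edge.
Euclidean (axiom 5): no — a R b and a R d, but not b R d.
So F validates K; D would additionally require R to be serial. The strongest is K.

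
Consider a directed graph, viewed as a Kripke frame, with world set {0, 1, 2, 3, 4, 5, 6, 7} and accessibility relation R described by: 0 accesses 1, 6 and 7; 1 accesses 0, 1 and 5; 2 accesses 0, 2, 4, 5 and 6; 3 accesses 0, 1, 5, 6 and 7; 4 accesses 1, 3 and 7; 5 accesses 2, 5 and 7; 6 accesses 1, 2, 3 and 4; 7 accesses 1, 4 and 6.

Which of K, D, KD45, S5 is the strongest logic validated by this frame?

Serial (axiom D): yes — every world has a successor (e.g. 0 R 1).
Euclidean (axiom 5): no — 0 R 1 and 0 R 6, but not 1 R 6.
Transitive (axiom 4): no — 0 R 1 and 1 R 5, but not 0 R 5.
Reflexive (axiom T): no — 0 is not related to itself.
So F validates K, D; KD45 would additionally require R to be Euclidean and transitive. The strongest is D.

D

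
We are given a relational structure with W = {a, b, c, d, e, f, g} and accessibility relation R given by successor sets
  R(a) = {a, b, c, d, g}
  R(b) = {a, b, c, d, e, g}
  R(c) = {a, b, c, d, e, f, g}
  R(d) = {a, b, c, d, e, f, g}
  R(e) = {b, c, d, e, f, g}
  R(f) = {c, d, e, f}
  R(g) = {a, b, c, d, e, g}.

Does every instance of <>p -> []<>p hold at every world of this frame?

No

Axiom 5 corresponds to the accessibility relation being Euclidean.
Euclidean: no — b R a and b R e, but not a R e.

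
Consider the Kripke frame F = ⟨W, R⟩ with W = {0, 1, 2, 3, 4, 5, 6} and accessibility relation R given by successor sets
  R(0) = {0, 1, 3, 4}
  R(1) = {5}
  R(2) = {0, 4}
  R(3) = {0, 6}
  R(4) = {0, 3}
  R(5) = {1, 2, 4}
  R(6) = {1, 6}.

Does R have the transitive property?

No

Transitive: no — 0 R 1 and 1 R 5, but not 0 R 5.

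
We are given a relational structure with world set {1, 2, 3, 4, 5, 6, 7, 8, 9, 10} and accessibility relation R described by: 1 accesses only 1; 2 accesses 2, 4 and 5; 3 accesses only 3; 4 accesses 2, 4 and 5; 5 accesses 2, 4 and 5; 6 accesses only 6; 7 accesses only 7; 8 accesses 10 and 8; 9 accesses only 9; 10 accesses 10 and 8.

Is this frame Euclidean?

Yes

Euclidean: yes — any two successors of a common world are R-related.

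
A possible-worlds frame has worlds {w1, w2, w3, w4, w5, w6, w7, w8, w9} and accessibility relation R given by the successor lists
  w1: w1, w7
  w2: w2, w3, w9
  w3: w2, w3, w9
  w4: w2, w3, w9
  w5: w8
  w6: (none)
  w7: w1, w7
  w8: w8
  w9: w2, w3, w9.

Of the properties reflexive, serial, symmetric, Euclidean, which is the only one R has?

Reflexive: no — w4 is not related to itself.
Serial: no — w6 has no R-successor.
Symmetric: no — w4 R w2 but not w2 R w4.
Euclidean: yes — any two successors of a common world are R-related.
Only Euclidean holds.

Euclidean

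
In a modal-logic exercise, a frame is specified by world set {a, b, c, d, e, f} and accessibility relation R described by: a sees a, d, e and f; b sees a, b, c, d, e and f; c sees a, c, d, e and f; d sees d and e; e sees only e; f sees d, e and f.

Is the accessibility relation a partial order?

Reflexive: yes — every world is R-related to itself.
Transitive: yes — every two-step R-path is closed by a direct edge.
Antisymmetric: yes — no distinct pair is related both ways.
So R is a partial order.

Yes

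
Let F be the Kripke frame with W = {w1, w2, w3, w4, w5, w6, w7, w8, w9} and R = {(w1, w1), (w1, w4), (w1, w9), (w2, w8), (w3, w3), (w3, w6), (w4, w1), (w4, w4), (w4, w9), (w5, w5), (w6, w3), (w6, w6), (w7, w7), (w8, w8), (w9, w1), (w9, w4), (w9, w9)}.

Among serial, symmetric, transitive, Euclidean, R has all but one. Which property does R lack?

symmetric

Serial: yes — every world has a successor (e.g. w1 R w1).
Symmetric: no — w2 R w8 but not w8 R w2.
Transitive: yes — every two-step R-path is closed by a direct edge.
Euclidean: yes — any two successors of a common world are R-related.
Only symmetric fails.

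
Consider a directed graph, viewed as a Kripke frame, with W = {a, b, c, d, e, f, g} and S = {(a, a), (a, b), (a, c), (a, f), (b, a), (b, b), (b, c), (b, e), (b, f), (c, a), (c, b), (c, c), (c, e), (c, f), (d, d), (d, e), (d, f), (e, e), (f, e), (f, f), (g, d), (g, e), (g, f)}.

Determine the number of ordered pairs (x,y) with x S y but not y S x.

Enumerating: (a,f), (b,e), (b,f), (c,e), (c,f), (d,e), (d,f), (f,e), (g,d), (g,e), (g,f).

11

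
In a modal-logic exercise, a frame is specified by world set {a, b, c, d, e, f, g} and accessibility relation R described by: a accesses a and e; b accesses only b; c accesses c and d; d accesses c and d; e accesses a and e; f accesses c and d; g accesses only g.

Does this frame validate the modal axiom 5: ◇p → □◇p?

The schema 5 characterises exactly the Euclidean frames.
Euclidean: yes — any two successors of a common world are R-related.

Yes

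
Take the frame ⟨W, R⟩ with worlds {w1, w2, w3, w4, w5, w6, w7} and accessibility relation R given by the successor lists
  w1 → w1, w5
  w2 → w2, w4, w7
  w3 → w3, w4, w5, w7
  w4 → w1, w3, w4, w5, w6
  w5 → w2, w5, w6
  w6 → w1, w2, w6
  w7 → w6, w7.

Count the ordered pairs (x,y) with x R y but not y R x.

13

Enumerating: (w1,w5), (w2,w4), (w2,w7), (w3,w5), (w3,w7), (w4,w1), (w4,w5), (w4,w6), (w5,w2), (w5,w6), (w6,w1), (w6,w2), (w7,w6).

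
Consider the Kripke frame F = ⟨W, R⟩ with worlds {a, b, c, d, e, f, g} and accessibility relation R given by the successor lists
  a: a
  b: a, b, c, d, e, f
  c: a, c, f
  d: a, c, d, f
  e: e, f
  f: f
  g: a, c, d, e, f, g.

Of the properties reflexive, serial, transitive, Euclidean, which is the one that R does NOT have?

Euclidean

Reflexive: yes — every world is R-related to itself.
Serial: yes — every world has a successor (e.g. a R a).
Transitive: yes — every two-step R-path is closed by a direct edge.
Euclidean: no — b R a and b R c, but not a R c.
Only Euclidean fails.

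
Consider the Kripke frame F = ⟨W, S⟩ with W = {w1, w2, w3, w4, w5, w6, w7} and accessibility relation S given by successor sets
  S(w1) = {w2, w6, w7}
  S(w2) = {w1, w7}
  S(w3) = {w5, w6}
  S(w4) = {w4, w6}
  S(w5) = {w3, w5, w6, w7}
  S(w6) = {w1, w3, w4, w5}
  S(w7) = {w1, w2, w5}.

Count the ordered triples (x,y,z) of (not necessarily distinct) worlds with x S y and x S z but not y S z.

Enumerating: (w1,w2,w2), (w1,w2,w6), (w1,w6,w2), (w1,w6,w6), (w1,w6,w7), (w1,w7,w6), (w1,w7,w7), (w2,w1,w1), (w2,w7,w7), (w3,w6,w6), (w4,w6,w6), (w5,w3,w3), … and 24 more.
Total: 36.

36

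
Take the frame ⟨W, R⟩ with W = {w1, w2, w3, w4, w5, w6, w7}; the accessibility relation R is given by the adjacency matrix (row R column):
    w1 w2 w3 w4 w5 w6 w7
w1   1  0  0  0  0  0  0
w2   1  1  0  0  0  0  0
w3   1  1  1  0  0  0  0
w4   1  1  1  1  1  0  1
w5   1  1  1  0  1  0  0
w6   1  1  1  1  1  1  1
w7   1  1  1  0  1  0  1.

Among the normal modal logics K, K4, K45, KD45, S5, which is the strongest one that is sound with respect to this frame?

Transitive (axiom 4): yes — every two-step R-path is closed by a direct edge.
Euclidean (axiom 5): no — w3 R w1 and w3 R w2, but not w1 R w2.
Serial (axiom D): yes — every world has a successor (e.g. w1 R w1).
Reflexive (axiom T): yes — every world is R-related to itself.
So F validates K, K4; K45 would additionally require R to be Euclidean. The strongest is K4.

K4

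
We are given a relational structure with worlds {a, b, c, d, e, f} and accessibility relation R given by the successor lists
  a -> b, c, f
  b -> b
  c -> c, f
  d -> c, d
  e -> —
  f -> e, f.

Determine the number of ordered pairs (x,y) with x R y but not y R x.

Enumerating: (a,b), (a,c), (a,f), (c,f), (d,c), (f,e).

6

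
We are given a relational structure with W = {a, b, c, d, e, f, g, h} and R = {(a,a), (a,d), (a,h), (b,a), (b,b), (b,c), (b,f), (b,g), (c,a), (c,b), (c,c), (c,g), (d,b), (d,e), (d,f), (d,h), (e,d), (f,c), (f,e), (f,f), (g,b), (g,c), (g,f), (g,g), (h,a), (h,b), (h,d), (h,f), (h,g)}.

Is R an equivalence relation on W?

Reflexive: no — d is not related to itself.
Symmetric: no — a R d but not d R a.
Transitive: no — a R d and d R b, but not a R b.
So R is not an equivalence relation.

No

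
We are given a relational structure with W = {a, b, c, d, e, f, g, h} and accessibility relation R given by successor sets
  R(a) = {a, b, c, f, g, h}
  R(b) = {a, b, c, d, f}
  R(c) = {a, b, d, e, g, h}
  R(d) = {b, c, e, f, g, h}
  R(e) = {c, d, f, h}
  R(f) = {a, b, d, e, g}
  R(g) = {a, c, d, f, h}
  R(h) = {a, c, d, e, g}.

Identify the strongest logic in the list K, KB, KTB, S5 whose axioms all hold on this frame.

KB

Symmetric (axiom B): yes — every pair in R has its reverse in R.
Reflexive (axiom T): no — c is not related to itself.
Euclidean (axiom 5): no — a R b and a R g, but not b R g.
So F validates K, KB; KTB would additionally require R to be reflexive. The strongest is KB.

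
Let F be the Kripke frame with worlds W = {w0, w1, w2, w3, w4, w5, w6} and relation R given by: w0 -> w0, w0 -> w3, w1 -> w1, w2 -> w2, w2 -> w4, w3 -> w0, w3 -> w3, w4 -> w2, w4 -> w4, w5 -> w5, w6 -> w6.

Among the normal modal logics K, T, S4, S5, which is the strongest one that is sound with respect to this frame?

S5

Reflexive (axiom T): yes — every world is R-related to itself.
Transitive (axiom 4): yes — every two-step R-path is closed by a direct edge.
Euclidean (axiom 5): yes — any two successors of a common world are R-related.
So F validates K, T, S4, S5. The strongest is S5.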